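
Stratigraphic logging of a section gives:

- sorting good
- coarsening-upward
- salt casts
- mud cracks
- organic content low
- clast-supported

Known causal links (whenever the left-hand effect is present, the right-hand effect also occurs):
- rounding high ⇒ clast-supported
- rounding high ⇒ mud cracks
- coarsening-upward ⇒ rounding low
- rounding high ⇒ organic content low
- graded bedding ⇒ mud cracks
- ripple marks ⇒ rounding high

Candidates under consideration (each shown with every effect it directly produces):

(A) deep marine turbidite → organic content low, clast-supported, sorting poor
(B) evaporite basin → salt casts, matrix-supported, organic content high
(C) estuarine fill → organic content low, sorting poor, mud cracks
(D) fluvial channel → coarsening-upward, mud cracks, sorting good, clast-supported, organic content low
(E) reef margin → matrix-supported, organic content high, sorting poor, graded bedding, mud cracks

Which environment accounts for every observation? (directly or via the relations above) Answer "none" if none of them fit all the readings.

Testing each hypothesis:
(A) deep marine turbidite — fails on sorting good, coarsening-upward, salt casts, mud cracks (predicts sorting poor, not sorting good)
(B) evaporite basin — sorting good NO; coarsening-upward NO; salt casts yes; mud cracks NO; organic content low NO; clast-supported NO
(C) estuarine fill — fails on sorting good, coarsening-upward, salt casts, clast-supported (predicts sorting poor, not sorting good)
(D) fluvial channel — does not account for salt casts
(E) reef margin — sorting good NO; coarsening-upward NO; salt casts NO; mud cracks yes; organic content low NO; clast-supported NO
Every candidate fails on at least one observation.

none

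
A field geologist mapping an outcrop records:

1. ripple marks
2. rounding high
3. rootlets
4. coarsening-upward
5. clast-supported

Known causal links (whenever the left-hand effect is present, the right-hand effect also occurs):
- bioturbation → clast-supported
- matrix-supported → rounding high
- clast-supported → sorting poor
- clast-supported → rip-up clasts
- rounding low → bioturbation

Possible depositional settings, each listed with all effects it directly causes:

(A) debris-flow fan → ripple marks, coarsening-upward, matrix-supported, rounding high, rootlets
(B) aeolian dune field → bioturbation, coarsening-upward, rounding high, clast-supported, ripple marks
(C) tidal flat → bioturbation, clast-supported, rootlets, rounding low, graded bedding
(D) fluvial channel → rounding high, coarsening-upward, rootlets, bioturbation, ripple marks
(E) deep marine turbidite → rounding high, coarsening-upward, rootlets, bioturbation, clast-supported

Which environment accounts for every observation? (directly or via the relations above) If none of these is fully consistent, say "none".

D

Testing each hypothesis:
(A) debris-flow fan — ripple marks ✓; rounding high ✓; rootlets ✓; coarsening-upward ✓; clast-supported ✗
(B) aeolian dune field — does not account for rootlets
(C) tidal flat — ripple marks ✗; rounding high ✗; rootlets ✓; coarsening-upward ✗; clast-supported ✓
(D) fluvial channel — ripple marks ✓; rounding high ✓; rootlets ✓; coarsening-upward ✓; clast-supported ✓ (through bioturbation → clast-supported)
(E) deep marine turbidite — does not account for ripple marks
(D) is the only candidate with no mismatches.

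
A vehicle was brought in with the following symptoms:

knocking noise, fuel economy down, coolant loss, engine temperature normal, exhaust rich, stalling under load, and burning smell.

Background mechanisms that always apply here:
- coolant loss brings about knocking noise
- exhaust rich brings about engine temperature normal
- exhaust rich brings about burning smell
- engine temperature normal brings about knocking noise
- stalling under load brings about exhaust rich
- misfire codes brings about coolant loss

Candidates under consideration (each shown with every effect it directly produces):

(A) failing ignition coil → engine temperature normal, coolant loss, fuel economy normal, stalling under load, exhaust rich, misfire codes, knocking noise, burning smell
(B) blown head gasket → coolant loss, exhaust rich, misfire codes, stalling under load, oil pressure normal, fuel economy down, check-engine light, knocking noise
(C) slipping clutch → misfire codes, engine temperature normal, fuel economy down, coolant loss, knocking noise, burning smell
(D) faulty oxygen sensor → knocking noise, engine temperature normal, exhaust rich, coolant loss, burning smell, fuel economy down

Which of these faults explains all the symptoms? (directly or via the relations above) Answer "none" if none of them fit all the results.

B

For each candidate, compare predicted effects to what was observed:
(A) failing ignition coil — fails on fuel economy down (predicts fuel economy normal, not fuel economy down)
(B) blown head gasket — knocking noise match; fuel economy down match; coolant loss match; engine temperature normal match (via exhaust rich → engine temperature normal); exhaust rich match; stalling under load match; burning smell match (via exhaust rich → burning smell)
(C) slipping clutch — does not account for exhaust rich, stalling under load
(D) faulty oxygen sensor — knocking noise match; fuel economy down match; coolant loss match; engine temperature normal match; exhaust rich match; stalling under load miss; burning smell match
(B) alone accounts for all the evidence.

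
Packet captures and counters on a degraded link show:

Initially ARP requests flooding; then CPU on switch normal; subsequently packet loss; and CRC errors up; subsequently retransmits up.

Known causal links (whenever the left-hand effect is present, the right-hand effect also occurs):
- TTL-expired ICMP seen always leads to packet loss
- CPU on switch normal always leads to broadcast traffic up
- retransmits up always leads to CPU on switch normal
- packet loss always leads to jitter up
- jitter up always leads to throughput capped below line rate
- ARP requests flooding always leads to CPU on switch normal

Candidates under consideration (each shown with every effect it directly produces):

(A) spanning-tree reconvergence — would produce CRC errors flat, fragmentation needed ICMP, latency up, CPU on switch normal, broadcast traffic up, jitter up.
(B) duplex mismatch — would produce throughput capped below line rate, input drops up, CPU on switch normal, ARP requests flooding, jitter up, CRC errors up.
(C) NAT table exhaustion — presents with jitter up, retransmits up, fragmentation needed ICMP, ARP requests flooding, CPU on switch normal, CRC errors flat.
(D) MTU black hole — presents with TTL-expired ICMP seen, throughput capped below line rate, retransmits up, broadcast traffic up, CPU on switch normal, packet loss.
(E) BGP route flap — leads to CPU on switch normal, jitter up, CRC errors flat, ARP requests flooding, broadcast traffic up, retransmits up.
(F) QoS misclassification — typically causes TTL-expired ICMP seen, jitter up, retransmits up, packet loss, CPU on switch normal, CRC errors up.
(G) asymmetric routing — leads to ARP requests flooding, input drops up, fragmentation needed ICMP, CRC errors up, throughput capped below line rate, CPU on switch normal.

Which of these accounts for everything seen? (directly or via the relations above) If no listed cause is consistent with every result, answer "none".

Per-candidate check:
(A) spanning-tree reconvergence — fails on ARP requests flooding, packet loss, CRC errors up, retransmits up (predicts CRC errors flat, not CRC errors up)
(B) duplex mismatch — ARP requests flooding yes; CPU on switch normal yes; packet loss NO; CRC errors up yes; retransmits up NO
(C) NAT table exhaustion — ARP requests flooding yes; CPU on switch normal yes; packet loss NO; CRC errors up NO; retransmits up yes
(D) MTU black hole — does not account for ARP requests flooding, CRC errors up
(E) BGP route flap — fails on packet loss, CRC errors up (predicts CRC errors flat, not CRC errors up)
(F) QoS misclassification — ARP requests flooding NO; CPU on switch normal yes; packet loss yes; CRC errors up yes; retransmits up yes
(G) asymmetric routing — ARP requests flooding yes; CPU on switch normal yes; packet loss NO; CRC errors up yes; retransmits up NO
Every candidate fails on at least one observation.

none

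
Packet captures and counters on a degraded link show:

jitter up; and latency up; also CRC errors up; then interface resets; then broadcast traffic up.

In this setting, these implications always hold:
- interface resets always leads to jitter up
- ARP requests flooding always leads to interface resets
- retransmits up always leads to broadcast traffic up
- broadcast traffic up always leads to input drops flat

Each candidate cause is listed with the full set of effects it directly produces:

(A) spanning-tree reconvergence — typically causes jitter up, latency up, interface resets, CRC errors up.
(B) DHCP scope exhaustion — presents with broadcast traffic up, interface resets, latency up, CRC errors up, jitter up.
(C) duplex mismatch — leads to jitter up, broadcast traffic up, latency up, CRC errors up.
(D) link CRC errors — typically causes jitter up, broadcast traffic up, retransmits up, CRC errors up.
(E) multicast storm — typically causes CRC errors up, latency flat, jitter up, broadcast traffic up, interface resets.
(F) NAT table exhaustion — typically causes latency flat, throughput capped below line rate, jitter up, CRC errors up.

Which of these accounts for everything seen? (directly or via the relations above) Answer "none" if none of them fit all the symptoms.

Per-candidate check:
(A) spanning-tree reconvergence — does not account for broadcast traffic up
(B) DHCP scope exhaustion — jitter up match; latency up match; CRC errors up match; interface resets match; broadcast traffic up match
(C) duplex mismatch — does not account for interface resets
(D) link CRC errors — does not account for latency up, interface resets
(E) multicast storm — fails on latency up (predicts latency flat, not latency up)
(F) NAT table exhaustion — fails on latency up, interface resets, broadcast traffic up (predicts latency flat, not latency up)
(B) is the only candidate with no mismatches.

B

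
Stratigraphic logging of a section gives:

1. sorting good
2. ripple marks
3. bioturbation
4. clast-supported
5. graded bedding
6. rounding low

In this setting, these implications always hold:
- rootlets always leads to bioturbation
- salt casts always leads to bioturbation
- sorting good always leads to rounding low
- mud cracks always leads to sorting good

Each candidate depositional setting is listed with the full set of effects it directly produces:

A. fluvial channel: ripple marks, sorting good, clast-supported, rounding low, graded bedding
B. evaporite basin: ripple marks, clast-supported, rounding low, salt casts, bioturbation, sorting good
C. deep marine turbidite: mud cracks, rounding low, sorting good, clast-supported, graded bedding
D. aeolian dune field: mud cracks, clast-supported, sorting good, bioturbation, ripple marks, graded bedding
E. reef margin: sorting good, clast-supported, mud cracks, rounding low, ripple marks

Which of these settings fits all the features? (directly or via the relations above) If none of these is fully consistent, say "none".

D

Per-candidate check:
(A) fluvial channel — sorting good ✓; ripple marks ✓; bioturbation ✗; clast-supported ✓; graded bedding ✓; rounding low ✓
(B) evaporite basin — does not account for graded bedding
(C) deep marine turbidite — sorting good ✓; ripple marks ✗; bioturbation ✗; clast-supported ✓; graded bedding ✓; rounding low ✓
(D) aeolian dune field — accounts for every observation (rounding low via sorting good → rounding low)
(E) reef margin — sorting good ✓; ripple marks ✓; bioturbation ✗; clast-supported ✓; graded bedding ✗; rounding low ✓
(D) is the only candidate with no mismatches.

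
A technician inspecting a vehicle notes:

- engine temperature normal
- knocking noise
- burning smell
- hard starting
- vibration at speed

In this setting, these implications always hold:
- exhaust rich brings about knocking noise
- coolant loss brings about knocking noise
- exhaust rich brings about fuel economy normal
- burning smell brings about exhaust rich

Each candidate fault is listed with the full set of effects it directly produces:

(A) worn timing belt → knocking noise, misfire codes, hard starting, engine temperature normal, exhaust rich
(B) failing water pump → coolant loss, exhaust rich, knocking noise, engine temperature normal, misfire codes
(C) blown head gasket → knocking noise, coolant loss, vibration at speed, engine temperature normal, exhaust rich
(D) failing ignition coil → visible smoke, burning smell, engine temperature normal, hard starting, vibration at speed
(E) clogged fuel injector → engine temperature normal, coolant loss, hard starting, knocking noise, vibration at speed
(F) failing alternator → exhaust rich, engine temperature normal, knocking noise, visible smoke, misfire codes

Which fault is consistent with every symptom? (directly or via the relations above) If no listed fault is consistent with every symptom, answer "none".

For each candidate, compare predicted effects to what was observed:
(A) worn timing belt — does not account for burning smell, vibration at speed
(B) failing water pump — engine temperature normal ✓; knocking noise ✓; burning smell ✗; hard starting ✗; vibration at speed ✗
(C) blown head gasket — does not account for burning smell, hard starting
(D) failing ignition coil — engine temperature normal ✓; knocking noise ✓ (by burning smell → exhaust rich → knocking noise); burning smell ✓; hard starting ✓; vibration at speed ✓
(E) clogged fuel injector — engine temperature normal ✓; knocking noise ✓; burning smell ✗; hard starting ✓; vibration at speed ✓
(F) failing alternator — does not account for burning smell, hard starting, vibration at speed
(D) is the only candidate with no mismatches.

D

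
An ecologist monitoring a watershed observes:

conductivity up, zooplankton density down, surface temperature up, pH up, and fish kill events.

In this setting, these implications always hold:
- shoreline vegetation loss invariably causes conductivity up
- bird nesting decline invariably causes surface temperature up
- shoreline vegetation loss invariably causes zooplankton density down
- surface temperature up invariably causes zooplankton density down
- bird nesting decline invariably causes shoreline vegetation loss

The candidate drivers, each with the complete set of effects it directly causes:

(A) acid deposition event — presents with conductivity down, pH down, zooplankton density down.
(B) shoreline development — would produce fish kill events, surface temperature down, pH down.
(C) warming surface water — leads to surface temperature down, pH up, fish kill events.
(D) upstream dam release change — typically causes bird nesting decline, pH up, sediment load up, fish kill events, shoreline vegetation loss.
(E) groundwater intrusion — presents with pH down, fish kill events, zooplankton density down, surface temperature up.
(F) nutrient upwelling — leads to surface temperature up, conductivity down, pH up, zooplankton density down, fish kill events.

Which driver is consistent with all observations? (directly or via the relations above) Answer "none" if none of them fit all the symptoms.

For each candidate, compare predicted effects to what was observed:
(A) acid deposition event — fails on conductivity up, surface temperature up, pH up, fish kill events (predicts conductivity down, not conductivity up; predicts pH down, not pH up)
(B) shoreline development — fails on conductivity up, zooplankton density down, surface temperature up, pH up (predicts surface temperature down, not surface temperature up; predicts pH down, not pH up)
(C) warming surface water — fails on conductivity up, zooplankton density down, surface temperature up (predicts surface temperature down, not surface temperature up)
(D) upstream dam release change — accounts for every observation (conductivity up via shoreline vegetation loss → conductivity up)
(E) groundwater intrusion — conductivity up ✗; zooplankton density down ✓; surface temperature up ✓; pH up ✗; fish kill events ✓
(F) nutrient upwelling — conductivity up ✗; zooplankton density down ✓; surface temperature up ✓; pH up ✓; fish kill events ✓
Only (D) is consistent with every observation.

D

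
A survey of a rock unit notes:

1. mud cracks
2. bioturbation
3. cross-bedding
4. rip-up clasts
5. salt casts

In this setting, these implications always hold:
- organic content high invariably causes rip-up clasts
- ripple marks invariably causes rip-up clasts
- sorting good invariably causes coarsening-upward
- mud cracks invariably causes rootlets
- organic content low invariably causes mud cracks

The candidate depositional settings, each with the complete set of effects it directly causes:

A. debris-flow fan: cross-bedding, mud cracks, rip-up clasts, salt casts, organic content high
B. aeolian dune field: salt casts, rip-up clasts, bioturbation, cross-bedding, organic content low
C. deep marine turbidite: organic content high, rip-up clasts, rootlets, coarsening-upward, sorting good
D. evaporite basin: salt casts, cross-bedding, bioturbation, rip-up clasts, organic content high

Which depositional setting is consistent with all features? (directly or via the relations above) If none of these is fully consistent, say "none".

For each candidate, compare predicted effects to what was observed:
(A) debris-flow fan — does not account for bioturbation
(B) aeolian dune field — accounts for every observation (mud cracks through organic content low → mud cracks)
(C) deep marine turbidite — mud cracks ✗; bioturbation ✗; cross-bedding ✗; rip-up clasts ✓; salt casts ✗
(D) evaporite basin — does not account for mud cracks
Only (B) is consistent with every observation.

B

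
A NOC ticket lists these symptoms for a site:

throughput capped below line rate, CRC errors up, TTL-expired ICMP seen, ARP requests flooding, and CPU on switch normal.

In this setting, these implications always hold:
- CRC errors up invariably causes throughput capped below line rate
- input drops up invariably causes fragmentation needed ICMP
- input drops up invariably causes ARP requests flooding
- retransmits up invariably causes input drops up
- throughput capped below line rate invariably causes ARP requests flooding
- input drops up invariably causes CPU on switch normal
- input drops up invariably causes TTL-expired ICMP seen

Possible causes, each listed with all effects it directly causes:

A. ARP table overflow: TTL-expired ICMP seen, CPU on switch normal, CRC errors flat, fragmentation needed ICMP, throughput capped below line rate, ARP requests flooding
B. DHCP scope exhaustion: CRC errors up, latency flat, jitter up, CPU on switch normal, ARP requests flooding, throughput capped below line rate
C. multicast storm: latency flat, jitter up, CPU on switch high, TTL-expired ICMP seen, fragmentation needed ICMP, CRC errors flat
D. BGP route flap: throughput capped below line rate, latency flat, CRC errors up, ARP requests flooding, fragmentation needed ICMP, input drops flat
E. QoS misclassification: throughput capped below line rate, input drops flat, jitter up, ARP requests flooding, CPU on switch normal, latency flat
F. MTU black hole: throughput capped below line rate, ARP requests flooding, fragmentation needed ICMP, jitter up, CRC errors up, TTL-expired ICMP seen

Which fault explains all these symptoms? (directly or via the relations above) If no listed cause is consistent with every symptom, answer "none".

none

Checking each candidate against the observations:
(A) ARP table overflow — throughput capped below line rate +; CRC errors up -; TTL-expired ICMP seen +; ARP requests flooding +; CPU on switch normal +
(B) DHCP scope exhaustion — throughput capped below line rate +; CRC errors up +; TTL-expired ICMP seen -; ARP requests flooding +; CPU on switch normal +
(C) multicast storm — throughput capped below line rate -; CRC errors up -; TTL-expired ICMP seen +; ARP requests flooding -; CPU on switch normal -
(D) BGP route flap — does not account for TTL-expired ICMP seen, CPU on switch normal
(E) QoS misclassification — does not account for CRC errors up, TTL-expired ICMP seen
(F) MTU black hole — does not account for CPU on switch normal
No candidate is consistent with all observations.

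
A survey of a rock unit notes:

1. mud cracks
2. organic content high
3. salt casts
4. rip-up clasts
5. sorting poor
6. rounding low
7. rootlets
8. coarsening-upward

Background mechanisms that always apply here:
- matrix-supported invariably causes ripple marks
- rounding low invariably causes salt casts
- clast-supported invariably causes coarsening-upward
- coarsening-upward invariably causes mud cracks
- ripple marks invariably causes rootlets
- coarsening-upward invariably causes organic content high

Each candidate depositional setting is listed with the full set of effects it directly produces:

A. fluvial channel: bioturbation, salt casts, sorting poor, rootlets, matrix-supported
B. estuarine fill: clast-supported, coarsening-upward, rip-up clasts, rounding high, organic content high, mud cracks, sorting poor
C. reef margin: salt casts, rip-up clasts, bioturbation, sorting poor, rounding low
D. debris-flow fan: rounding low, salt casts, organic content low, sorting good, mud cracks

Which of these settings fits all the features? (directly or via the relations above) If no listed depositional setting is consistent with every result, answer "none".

For each candidate, compare predicted effects to what was observed:
(A) fluvial channel — does not account for mud cracks, organic content high, rip-up clasts, rounding low, coarsening-upward
(B) estuarine fill — fails on salt casts, rounding low, rootlets (predicts rounding high, not rounding low)
(C) reef margin — mud cracks ✗; organic content high ✗; salt casts ✓; rip-up clasts ✓; sorting poor ✓; rounding low ✓; rootlets ✗; coarsening-upward ✗
(D) debris-flow fan — mud cracks ✓; organic content high ✗; salt casts ✓; rip-up clasts ✗; sorting poor ✗; rounding low ✓; rootlets ✗; coarsening-upward ✗
None of the listed candidates fits everything.

none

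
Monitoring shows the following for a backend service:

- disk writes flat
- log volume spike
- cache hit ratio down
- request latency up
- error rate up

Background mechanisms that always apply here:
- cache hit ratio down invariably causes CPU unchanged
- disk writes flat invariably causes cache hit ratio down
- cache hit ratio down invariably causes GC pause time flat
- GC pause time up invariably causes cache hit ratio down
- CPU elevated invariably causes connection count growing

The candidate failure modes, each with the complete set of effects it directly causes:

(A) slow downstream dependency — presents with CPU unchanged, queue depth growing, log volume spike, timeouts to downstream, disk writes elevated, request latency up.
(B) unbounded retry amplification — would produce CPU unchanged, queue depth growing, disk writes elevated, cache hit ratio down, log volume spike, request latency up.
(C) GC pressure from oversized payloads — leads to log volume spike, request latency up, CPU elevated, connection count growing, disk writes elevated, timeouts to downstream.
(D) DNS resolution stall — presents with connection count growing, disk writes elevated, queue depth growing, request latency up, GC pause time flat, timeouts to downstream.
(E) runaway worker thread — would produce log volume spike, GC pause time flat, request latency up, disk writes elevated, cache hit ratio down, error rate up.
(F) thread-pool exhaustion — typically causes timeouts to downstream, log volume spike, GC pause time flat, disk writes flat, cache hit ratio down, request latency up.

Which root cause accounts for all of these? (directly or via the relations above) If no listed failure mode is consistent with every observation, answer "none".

Testing each hypothesis:
(A) slow downstream dependency — disk writes flat -; log volume spike +; cache hit ratio down -; request latency up +; error rate up -
(B) unbounded retry amplification — disk writes flat -; log volume spike +; cache hit ratio down +; request latency up +; error rate up -
(C) GC pressure from oversized payloads — disk writes flat -; log volume spike +; cache hit ratio down -; request latency up +; error rate up -
(D) DNS resolution stall — fails on disk writes flat, log volume spike, cache hit ratio down, error rate up (predicts disk writes elevated, not disk writes flat)
(E) runaway worker thread — disk writes flat -; log volume spike +; cache hit ratio down +; request latency up +; error rate up +
(F) thread-pool exhaustion — does not account for error rate up
None of the listed candidates fits everything.

none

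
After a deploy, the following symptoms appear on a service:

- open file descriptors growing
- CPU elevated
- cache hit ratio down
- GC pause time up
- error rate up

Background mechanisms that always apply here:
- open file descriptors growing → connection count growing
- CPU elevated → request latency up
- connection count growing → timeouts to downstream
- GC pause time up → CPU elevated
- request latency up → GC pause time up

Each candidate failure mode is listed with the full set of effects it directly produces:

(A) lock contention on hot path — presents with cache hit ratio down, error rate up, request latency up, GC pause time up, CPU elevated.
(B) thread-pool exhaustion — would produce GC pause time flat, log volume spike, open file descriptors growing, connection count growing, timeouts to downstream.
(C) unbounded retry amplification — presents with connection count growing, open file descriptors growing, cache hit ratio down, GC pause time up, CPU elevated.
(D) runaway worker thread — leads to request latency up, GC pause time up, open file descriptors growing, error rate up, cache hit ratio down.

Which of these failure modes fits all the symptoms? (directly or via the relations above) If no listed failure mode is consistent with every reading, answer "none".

D

For each candidate, compare predicted effects to what was observed:
(A) lock contention on hot path — open file descriptors growing ✗; CPU elevated ✓; cache hit ratio down ✓; GC pause time up ✓; error rate up ✓
(B) thread-pool exhaustion — open file descriptors growing ✓; CPU elevated ✗; cache hit ratio down ✗; GC pause time up ✗; error rate up ✗
(C) unbounded retry amplification — open file descriptors growing ✓; CPU elevated ✓; cache hit ratio down ✓; GC pause time up ✓; error rate up ✗
(D) runaway worker thread — accounts for every observation (CPU elevated by GC pause time up → CPU elevated)
Only (D) is consistent with every observation.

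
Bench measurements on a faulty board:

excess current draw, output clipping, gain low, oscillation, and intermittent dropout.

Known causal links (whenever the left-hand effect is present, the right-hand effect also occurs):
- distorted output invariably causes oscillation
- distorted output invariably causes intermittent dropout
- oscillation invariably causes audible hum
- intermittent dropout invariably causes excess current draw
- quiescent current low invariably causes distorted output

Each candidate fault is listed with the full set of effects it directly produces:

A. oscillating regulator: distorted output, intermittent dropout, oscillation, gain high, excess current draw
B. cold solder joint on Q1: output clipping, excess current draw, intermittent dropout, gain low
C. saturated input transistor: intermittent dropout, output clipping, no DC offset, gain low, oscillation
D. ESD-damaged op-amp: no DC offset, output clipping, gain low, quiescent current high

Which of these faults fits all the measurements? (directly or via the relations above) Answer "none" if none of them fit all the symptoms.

Per-candidate check:
(A) oscillating regulator — excess current draw ✓; output clipping ✗; gain low ✗; oscillation ✓; intermittent dropout ✓
(B) cold solder joint on Q1 — excess current draw ✓; output clipping ✓; gain low ✓; oscillation ✗; intermittent dropout ✓
(C) saturated input transistor — excess current draw ✓ (through intermittent dropout → excess current draw); output clipping ✓; gain low ✓; oscillation ✓; intermittent dropout ✓
(D) ESD-damaged op-amp — excess current draw ✗; output clipping ✓; gain low ✓; oscillation ✗; intermittent dropout ✗
Only (C) is consistent with every observation.

C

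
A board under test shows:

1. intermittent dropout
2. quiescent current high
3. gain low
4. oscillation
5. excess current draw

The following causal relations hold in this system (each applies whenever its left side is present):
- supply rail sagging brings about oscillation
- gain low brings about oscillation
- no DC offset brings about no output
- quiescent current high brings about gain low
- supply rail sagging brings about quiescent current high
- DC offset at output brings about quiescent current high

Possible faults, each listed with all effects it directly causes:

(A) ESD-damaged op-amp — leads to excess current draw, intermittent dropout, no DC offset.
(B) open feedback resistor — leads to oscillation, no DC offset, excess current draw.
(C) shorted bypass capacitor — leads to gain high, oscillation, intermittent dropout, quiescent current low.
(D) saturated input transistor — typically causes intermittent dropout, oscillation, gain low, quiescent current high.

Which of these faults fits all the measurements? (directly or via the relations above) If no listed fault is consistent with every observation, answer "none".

Checking each candidate against the observations:
(A) ESD-damaged op-amp — intermittent dropout +; quiescent current high -; gain low -; oscillation -; excess current draw +
(B) open feedback resistor — does not account for intermittent dropout, quiescent current high, gain low
(C) shorted bypass capacitor — fails on quiescent current high, gain low, excess current draw (predicts quiescent current low, not quiescent current high; predicts gain high, not gain low)
(D) saturated input transistor — intermittent dropout +; quiescent current high +; gain low +; oscillation +; excess current draw -
No candidate is consistent with all observations.

none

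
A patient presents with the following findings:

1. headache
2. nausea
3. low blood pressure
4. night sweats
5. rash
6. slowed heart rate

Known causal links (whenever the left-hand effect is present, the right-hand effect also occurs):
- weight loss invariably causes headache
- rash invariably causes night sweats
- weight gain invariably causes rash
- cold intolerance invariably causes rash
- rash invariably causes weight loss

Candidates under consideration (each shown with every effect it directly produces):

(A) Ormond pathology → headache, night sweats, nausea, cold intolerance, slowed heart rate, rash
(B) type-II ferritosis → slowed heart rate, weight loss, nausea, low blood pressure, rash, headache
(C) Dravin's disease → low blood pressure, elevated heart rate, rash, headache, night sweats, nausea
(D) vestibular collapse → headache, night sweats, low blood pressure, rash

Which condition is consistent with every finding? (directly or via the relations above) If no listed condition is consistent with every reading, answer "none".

Testing each hypothesis:
(A) Ormond pathology — headache yes; nausea yes; low blood pressure NO; night sweats yes; rash yes; slowed heart rate yes
(B) type-II ferritosis — accounts for every observation (night sweats via rash → night sweats)
(C) Dravin's disease — fails on slowed heart rate (predicts elevated heart rate, not slowed heart rate)
(D) vestibular collapse — does not account for nausea, slowed heart rate
(B) alone accounts for all the evidence.

B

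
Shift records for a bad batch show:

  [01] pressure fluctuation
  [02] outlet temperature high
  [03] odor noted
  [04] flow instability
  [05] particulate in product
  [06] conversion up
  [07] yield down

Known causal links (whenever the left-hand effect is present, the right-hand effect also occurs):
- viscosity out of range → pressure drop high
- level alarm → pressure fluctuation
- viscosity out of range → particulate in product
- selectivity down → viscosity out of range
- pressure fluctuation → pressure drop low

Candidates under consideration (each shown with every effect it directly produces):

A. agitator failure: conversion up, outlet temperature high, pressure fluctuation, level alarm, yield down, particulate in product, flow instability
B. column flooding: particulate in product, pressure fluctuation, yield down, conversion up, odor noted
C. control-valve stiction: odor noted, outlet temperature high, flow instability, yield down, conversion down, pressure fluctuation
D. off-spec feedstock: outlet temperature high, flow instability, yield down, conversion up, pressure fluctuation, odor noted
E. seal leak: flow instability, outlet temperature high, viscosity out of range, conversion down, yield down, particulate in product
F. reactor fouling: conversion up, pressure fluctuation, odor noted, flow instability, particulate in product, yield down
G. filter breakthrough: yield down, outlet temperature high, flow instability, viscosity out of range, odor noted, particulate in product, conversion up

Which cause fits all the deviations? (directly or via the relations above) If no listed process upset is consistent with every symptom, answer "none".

Testing each hypothesis:
(A) agitator failure — does not account for odor noted
(B) column flooding — pressure fluctuation ✓; outlet temperature high ✗; odor noted ✓; flow instability ✗; particulate in product ✓; conversion up ✓; yield down ✓
(C) control-valve stiction — pressure fluctuation ✓; outlet temperature high ✓; odor noted ✓; flow instability ✓; particulate in product ✗; conversion up ✗; yield down ✓
(D) off-spec feedstock — pressure fluctuation ✓; outlet temperature high ✓; odor noted ✓; flow instability ✓; particulate in product ✗; conversion up ✓; yield down ✓
(E) seal leak — fails on pressure fluctuation, odor noted, conversion up (predicts conversion down, not conversion up)
(F) reactor fouling — pressure fluctuation ✓; outlet temperature high ✗; odor noted ✓; flow instability ✓; particulate in product ✓; conversion up ✓; yield down ✓
(G) filter breakthrough — pressure fluctuation ✗; outlet temperature high ✓; odor noted ✓; flow instability ✓; particulate in product ✓; conversion up ✓; yield down ✓
No candidate is consistent with all observations.

none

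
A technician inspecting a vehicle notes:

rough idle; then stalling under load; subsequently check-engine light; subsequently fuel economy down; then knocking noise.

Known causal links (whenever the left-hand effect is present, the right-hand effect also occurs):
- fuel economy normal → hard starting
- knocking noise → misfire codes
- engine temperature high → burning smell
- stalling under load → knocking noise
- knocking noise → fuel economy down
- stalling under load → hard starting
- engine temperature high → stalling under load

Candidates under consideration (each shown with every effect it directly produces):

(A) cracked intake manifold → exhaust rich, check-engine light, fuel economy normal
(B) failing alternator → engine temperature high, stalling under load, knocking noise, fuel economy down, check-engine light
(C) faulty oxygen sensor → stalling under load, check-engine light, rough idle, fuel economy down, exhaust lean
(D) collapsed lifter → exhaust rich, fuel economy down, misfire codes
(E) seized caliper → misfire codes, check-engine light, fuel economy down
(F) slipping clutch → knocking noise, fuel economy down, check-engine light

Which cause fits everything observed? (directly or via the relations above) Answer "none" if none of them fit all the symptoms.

Checking each candidate against the observations:
(A) cracked intake manifold — rough idle NO; stalling under load NO; check-engine light yes; fuel economy down NO; knocking noise NO
(B) failing alternator — does not account for rough idle
(C) faulty oxygen sensor — rough idle yes; stalling under load yes; check-engine light yes; fuel economy down yes; knocking noise yes (through stalling under load → knocking noise)
(D) collapsed lifter — rough idle NO; stalling under load NO; check-engine light NO; fuel economy down yes; knocking noise NO
(E) seized caliper — does not account for rough idle, stalling under load, knocking noise
(F) slipping clutch — rough idle NO; stalling under load NO; check-engine light yes; fuel economy down yes; knocking noise yes
(C) alone accounts for all the evidence.

C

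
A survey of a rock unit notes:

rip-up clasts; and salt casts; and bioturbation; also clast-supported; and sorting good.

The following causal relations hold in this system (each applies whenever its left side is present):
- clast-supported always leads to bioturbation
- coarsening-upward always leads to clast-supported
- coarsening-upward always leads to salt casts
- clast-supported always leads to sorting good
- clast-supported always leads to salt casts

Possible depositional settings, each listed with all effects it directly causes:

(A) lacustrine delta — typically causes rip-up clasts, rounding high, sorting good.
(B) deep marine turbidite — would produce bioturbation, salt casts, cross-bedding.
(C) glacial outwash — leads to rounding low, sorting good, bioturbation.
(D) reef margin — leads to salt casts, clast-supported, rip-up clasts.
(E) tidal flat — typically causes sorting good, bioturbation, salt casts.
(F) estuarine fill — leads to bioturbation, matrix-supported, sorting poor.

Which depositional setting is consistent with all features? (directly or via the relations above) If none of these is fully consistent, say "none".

D

For each candidate, compare predicted effects to what was observed:
(A) lacustrine delta — rip-up clasts +; salt casts -; bioturbation -; clast-supported -; sorting good +
(B) deep marine turbidite — does not account for rip-up clasts, clast-supported, sorting good
(C) glacial outwash — rip-up clasts -; salt casts -; bioturbation +; clast-supported -; sorting good +
(D) reef margin — rip-up clasts +; salt casts +; bioturbation + (by clast-supported → bioturbation); clast-supported +; sorting good + (by clast-supported → sorting good)
(E) tidal flat — rip-up clasts -; salt casts +; bioturbation +; clast-supported -; sorting good +
(F) estuarine fill — fails on rip-up clasts, salt casts, clast-supported, sorting good (predicts matrix-supported, not clast-supported; predicts sorting poor, not sorting good)
Only (D) is consistent with every observation.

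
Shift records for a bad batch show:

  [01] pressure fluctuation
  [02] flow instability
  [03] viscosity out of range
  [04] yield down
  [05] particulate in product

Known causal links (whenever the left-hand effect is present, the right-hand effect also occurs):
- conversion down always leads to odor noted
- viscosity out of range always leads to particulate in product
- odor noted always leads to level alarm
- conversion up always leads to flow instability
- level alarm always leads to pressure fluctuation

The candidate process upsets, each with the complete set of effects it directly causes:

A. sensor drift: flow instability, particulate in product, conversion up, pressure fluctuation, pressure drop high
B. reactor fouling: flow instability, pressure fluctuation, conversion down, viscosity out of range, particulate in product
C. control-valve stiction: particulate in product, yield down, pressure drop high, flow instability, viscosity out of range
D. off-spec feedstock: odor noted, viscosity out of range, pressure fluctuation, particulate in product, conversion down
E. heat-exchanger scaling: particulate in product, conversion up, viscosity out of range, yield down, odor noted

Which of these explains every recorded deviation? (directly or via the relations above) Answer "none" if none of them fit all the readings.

E

Checking each candidate against the observations:
(A) sensor drift — does not account for viscosity out of range, yield down
(B) reactor fouling — does not account for yield down
(C) control-valve stiction — does not account for pressure fluctuation
(D) off-spec feedstock — does not account for flow instability, yield down
(E) heat-exchanger scaling — pressure fluctuation match (via odor noted → level alarm → pressure fluctuation); flow instability match (via conversion up → flow instability); viscosity out of range match; yield down match; particulate in product match
Only (E) is consistent with every observation.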